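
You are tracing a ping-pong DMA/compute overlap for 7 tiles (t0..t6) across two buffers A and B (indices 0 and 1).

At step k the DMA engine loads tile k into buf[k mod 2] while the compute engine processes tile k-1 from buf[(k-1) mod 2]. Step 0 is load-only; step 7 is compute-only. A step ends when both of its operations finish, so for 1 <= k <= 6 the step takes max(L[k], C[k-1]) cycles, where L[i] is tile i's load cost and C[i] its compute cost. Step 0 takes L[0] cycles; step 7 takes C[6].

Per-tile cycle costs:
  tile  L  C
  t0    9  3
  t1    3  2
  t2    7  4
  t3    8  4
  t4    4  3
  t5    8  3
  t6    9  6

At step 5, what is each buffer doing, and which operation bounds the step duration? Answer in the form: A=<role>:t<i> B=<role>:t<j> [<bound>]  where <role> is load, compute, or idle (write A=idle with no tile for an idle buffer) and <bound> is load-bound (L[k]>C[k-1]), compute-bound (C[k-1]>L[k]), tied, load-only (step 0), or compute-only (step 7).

step 5: A=compute:t4 B=load:t5 [load-bound]

[0] DMA t0→A (9c) ∥ CU idle ⇒ 9c, clock 9
[1] DMA t1→B (3c) ∥ CU A:t0 (3c) ⇒ 3c, clock 12
[2] DMA t2→A (7c) ∥ CU B:t1 (2c) ⇒ 7c, clock 19
[3] DMA t3→B (8c) ∥ CU A:t2 (4c) ⇒ 8c, clock 27
[4] DMA t4→A (4c) ∥ CU B:t3 (4c) ⇒ 4c, clock 31
[5] DMA t5→B (8c) ∥ CU A:t4 (3c) ⇒ 8c, clock 39
[6] DMA t6→A (9c) ∥ CU B:t5 (3c) ⇒ 9c, clock 48
[7] DMA idle ∥ CU A:t6 (6c) ⇒ 6c, clock 54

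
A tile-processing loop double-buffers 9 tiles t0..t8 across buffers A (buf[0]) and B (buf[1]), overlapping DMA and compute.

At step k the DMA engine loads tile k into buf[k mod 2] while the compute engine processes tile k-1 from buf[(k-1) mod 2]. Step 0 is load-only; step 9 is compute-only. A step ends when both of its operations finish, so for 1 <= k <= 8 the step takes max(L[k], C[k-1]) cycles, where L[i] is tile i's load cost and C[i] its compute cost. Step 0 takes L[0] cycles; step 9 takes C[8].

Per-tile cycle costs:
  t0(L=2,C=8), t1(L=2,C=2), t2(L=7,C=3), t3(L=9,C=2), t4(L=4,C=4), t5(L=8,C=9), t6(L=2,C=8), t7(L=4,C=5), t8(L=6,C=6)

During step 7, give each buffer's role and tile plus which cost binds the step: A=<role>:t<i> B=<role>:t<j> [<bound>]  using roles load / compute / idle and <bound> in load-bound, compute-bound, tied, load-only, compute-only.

step 7: A=compute:t6 B=load:t7 [compute-bound]

k=0 load=t0/2c comp=- wait=2 total=2
k=1 load=t1/2c comp=t0/8c wait=8 total=10
k=2 load=t2/7c comp=t1/2c wait=7 total=17
k=3 load=t3/9c comp=t2/3c wait=9 total=26
k=4 load=t4/4c comp=t3/2c wait=4 total=30
k=5 load=t5/8c comp=t4/4c wait=8 total=38
k=6 load=t6/2c comp=t5/9c wait=9 total=47
k=7 load=t7/4c comp=t6/8c wait=8 total=55
k=8 load=t8/6c comp=t7/5c wait=6 total=61
k=9 load=- comp=t8/6c wait=6 total=67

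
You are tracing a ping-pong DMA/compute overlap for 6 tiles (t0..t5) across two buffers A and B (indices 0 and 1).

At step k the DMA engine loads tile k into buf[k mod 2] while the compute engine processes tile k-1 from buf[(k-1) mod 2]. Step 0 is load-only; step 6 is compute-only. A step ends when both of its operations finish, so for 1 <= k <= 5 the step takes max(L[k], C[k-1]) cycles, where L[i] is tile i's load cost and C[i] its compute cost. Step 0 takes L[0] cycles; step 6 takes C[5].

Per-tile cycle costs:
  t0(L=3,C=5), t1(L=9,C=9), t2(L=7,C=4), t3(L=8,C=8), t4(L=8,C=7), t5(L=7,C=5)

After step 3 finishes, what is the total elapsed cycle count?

  0. 3=3c; end=3; A:t0 B:-
  1. max(9,5)=9c; end=12; A:t0 B:t1
  2. max(7,9)=9c; end=21; A:t2 B:t1
  3. max(8,4)=8c; end=29; A:t2 B:t3
  4. max(8,8)=8c; end=37; A:t4 B:t3
  5. max(7,7)=7c; end=44; A:t4 B:t5
  6. 5=5c; end=49; A:t4 B:t5

end_cycle[3] = 29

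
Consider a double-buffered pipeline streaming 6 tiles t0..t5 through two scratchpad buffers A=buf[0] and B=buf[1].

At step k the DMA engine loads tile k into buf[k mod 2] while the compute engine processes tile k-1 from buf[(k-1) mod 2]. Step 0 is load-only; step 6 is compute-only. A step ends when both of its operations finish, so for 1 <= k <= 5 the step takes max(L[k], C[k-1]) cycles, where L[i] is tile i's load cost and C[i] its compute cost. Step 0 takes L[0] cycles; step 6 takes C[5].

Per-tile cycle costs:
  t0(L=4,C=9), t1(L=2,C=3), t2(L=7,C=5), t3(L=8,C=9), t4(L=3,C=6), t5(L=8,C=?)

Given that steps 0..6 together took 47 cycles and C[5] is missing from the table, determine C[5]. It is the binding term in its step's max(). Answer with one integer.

C[5] = 2

step 0 | dur = L[0]=4 = 4
step 1 | dur = max(L[1]=2, C[0]=9) = 9
step 2 | dur = max(L[2]=7, C[1]=3) = 7
step 3 | dur = max(L[3]=8, C[2]=5) = 8
step 4 | dur = max(L[4]=3, C[3]=9) = 9
step 5 | dur = max(L[5]=8, C[4]=6) = 8
step 6 | dur = C[5]=? = C[5]  (unknown; binding)
sum of known step durations = 45
dur[6] = total - known = 47 - 45 = 2
C[5] is the binding max in step 6, so C[5] = dur[6] = 2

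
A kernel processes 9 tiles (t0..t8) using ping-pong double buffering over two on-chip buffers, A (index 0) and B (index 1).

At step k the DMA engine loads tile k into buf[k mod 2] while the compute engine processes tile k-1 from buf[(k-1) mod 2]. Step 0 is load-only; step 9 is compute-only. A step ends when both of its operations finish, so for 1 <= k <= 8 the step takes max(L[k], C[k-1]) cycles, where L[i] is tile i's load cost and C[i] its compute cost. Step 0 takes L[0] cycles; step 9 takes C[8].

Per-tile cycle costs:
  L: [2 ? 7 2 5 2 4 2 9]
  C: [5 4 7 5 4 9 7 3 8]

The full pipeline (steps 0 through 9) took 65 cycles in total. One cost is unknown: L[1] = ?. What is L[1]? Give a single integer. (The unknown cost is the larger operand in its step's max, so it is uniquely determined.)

L[1] = 7

step 0 | dur = L[0]=2 = 2
step 1 | dur = max(L[1]=?, C[0]=5) = L[1]  (unknown; binding)
step 2 | dur = max(L[2]=7, C[1]=4) = 7
step 3 | dur = max(L[3]=2, C[2]=7) = 7
step 4 | dur = max(L[4]=5, C[3]=5) = 5
step 5 | dur = max(L[5]=2, C[4]=4) = 4
step 6 | dur = max(L[6]=4, C[5]=9) = 9
step 7 | dur = max(L[7]=2, C[6]=7) = 7
step 8 | dur = max(L[8]=9, C[7]=3) = 9
step 9 | dur = C[8]=8 = 8
sum of known step durations = 58
dur[1] = total - known = 65 - 58 = 7
L[1] is the binding max in step 1, so L[1] = dur[1] = 7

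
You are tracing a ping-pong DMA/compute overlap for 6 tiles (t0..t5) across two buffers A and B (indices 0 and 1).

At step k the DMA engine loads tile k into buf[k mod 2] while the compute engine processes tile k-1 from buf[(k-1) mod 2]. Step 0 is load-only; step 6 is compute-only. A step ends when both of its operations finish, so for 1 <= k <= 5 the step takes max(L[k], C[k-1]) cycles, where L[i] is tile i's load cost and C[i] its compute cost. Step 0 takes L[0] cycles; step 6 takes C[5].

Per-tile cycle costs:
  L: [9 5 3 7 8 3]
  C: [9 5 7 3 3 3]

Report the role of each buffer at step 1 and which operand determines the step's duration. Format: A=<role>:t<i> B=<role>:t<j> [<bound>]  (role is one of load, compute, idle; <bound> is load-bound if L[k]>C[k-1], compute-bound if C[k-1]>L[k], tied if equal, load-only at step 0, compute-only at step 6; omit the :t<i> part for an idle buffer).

step 0: L[0]=9 → dur=9, Σ=9 | A=load:t0 B=idle [load-only]
step 1: L[1]=5 C[0]=9 → dur=9, Σ=18 | A=compute:t0 B=load:t1 [compute-bound]
step 2: L[2]=3 C[1]=5 → dur=5, Σ=23 | A=load:t2 B=compute:t1 [compute-bound]
step 3: L[3]=7 C[2]=7 → dur=7, Σ=30 | A=compute:t2 B=load:t3 [tied]
step 4: L[4]=8 C[3]=3 → dur=8, Σ=38 | A=load:t4 B=compute:t3 [load-bound]
step 5: L[5]=3 C[4]=3 → dur=3, Σ=41 | A=compute:t4 B=load:t5 [tied]
step 6: C[5]=3 → dur=3, Σ=44 | A=idle B=compute:t5 [compute-only]

step 1: A=compute:t0 B=load:t1 [compute-bound]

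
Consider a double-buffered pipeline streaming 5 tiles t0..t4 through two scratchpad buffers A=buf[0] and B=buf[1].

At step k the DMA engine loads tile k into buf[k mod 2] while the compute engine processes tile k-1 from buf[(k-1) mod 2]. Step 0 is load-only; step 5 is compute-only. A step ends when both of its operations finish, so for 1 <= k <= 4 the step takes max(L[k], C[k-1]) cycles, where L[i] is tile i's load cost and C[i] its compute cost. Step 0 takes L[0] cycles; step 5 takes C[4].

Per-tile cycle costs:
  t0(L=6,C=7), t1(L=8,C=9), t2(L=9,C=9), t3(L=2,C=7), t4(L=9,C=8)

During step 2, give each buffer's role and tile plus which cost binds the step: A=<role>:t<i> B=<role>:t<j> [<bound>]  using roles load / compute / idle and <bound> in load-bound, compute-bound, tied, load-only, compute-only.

[0] DMA t0→A (6c) ∥ CU idle ⇒ 6c, clock 6
[1] DMA t1→B (8c) ∥ CU A:t0 (7c) ⇒ 8c, clock 14
[2] DMA t2→A (9c) ∥ CU B:t1 (9c) ⇒ 9c, clock 23
[3] DMA t3→B (2c) ∥ CU A:t2 (9c) ⇒ 9c, clock 32
[4] DMA t4→A (9c) ∥ CU B:t3 (7c) ⇒ 9c, clock 41
[5] DMA idle ∥ CU A:t4 (8c) ⇒ 8c, clock 49

step 2: A=load:t2 B=compute:t1 [tied]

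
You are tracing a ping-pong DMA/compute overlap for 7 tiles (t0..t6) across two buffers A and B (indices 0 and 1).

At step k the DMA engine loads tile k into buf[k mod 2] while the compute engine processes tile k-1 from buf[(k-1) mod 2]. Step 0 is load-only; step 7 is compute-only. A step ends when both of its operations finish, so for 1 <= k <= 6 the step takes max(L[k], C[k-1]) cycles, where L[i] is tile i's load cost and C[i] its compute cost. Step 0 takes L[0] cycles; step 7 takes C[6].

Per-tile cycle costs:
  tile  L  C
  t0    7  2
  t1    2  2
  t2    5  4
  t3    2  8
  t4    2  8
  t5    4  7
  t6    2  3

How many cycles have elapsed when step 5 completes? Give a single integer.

end_cycle[5] = 34

[0] DMA t0→A (7c) ∥ CU idle ⇒ 7c, clock 7
[1] DMA t1→B (2c) ∥ CU A:t0 (2c) ⇒ 2c, clock 9
[2] DMA t2→A (5c) ∥ CU B:t1 (2c) ⇒ 5c, clock 14
[3] DMA t3→B (2c) ∥ CU A:t2 (4c) ⇒ 4c, clock 18
[4] DMA t4→A (2c) ∥ CU B:t3 (8c) ⇒ 8c, clock 26
[5] DMA t5→B (4c) ∥ CU A:t4 (8c) ⇒ 8c, clock 34
[6] DMA t6→A (2c) ∥ CU B:t5 (7c) ⇒ 7c, clock 41
[7] DMA idle ∥ CU A:t6 (3c) ⇒ 3c, clock 44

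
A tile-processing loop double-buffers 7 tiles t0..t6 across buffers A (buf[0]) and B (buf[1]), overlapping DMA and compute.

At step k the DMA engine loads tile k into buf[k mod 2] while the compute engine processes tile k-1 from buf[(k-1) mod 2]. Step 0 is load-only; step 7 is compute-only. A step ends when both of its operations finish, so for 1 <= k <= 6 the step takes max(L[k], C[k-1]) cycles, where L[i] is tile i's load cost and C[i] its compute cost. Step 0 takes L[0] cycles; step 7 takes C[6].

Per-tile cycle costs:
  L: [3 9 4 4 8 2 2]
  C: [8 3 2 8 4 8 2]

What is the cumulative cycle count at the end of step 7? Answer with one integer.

k=0 load=t0/3c comp=- wait=3 total=3
k=1 load=t1/9c comp=t0/8c wait=9 total=12
k=2 load=t2/4c comp=t1/3c wait=4 total=16
k=3 load=t3/4c comp=t2/2c wait=4 total=20
k=4 load=t4/8c comp=t3/8c wait=8 total=28
k=5 load=t5/2c comp=t4/4c wait=4 total=32
k=6 load=t6/2c comp=t5/8c wait=8 total=40
k=7 load=- comp=t6/2c wait=2 total=42

end_cycle[7] = 42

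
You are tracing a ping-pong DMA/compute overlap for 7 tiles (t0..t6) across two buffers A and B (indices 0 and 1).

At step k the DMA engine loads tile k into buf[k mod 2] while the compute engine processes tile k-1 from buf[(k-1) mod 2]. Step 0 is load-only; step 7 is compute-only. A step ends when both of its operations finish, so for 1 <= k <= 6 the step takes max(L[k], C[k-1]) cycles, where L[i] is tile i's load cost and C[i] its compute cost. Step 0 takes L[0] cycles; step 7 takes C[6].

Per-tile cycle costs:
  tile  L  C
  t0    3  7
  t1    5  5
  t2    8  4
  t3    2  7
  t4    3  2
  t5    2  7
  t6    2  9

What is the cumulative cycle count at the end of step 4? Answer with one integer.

  0. 3=3c; end=3; A:t0 B:-
  1. max(5,7)=7c; end=10; A:t0 B:t1
  2. max(8,5)=8c; end=18; A:t2 B:t1
  3. max(2,4)=4c; end=22; A:t2 B:t3
  4. max(3,7)=7c; end=29; A:t4 B:t3
  5. max(2,2)=2c; end=31; A:t4 B:t5
  6. max(2,7)=7c; end=38; A:t6 B:t5
  7. 9=9c; end=47; A:t6 B:t5

end_cycle[4] = 29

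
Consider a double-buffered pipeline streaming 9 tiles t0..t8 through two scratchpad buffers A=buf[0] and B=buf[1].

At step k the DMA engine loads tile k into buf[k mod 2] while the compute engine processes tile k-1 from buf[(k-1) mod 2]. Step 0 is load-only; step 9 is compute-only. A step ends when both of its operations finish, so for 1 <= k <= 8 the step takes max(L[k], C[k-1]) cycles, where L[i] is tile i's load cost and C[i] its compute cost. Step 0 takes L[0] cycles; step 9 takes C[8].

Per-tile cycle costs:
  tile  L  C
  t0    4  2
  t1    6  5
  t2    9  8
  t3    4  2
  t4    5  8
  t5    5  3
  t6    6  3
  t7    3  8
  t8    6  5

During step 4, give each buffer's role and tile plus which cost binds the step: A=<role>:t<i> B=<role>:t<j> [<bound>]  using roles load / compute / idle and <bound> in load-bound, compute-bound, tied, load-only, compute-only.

k=0 load=t0/4c comp=- wait=4 total=4
k=1 load=t1/6c comp=t0/2c wait=6 total=10
k=2 load=t2/9c comp=t1/5c wait=9 total=19
k=3 load=t3/4c comp=t2/8c wait=8 total=27
k=4 load=t4/5c comp=t3/2c wait=5 total=32
k=5 load=t5/5c comp=t4/8c wait=8 total=40
k=6 load=t6/6c comp=t5/3c wait=6 total=46
k=7 load=t7/3c comp=t6/3c wait=3 total=49
k=8 load=t8/6c comp=t7/8c wait=8 total=57
k=9 load=- comp=t8/5c wait=5 total=62

step 4: A=load:t4 B=compute:t3 [load-bound]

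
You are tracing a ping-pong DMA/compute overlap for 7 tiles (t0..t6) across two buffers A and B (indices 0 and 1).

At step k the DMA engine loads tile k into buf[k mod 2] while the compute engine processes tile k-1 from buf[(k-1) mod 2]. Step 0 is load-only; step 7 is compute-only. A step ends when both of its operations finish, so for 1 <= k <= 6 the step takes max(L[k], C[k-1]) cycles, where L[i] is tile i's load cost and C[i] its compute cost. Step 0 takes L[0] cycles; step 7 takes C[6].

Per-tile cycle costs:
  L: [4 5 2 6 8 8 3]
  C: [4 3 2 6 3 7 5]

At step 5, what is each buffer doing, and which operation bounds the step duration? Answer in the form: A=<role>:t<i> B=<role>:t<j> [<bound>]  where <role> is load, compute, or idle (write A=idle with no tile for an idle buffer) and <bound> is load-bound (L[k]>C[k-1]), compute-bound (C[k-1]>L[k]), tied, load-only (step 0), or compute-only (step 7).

  0. 4=4c; end=4; A:t0 B:-
  1. max(5,4)=5c; end=9; A:t0 B:t1
  2. max(2,3)=3c; end=12; A:t2 B:t1
  3. max(6,2)=6c; end=18; A:t2 B:t3
  4. max(8,6)=8c; end=26; A:t4 B:t3
  5. max(8,3)=8c; end=34; A:t4 B:t5
  6. max(3,7)=7c; end=41; A:t6 B:t5
  7. 5=5c; end=46; A:t6 B:t5

step 5: A=compute:t4 B=load:t5 [load-bound]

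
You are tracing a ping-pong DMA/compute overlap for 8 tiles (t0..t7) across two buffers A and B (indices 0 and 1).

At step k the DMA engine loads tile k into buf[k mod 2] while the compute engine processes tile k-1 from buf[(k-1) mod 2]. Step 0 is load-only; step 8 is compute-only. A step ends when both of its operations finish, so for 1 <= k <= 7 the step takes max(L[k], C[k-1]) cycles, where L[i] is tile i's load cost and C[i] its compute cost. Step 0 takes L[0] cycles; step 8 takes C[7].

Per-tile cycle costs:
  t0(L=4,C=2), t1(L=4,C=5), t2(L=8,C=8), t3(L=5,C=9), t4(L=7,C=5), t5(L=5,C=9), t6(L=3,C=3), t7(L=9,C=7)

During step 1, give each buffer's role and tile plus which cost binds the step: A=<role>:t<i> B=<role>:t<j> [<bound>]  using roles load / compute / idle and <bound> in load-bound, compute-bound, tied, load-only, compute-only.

step 1: A=compute:t0 B=load:t1 [load-bound]

k=0 load=t0/4c comp=- wait=4 total=4
k=1 load=t1/4c comp=t0/2c wait=4 total=8
k=2 load=t2/8c comp=t1/5c wait=8 total=16
k=3 load=t3/5c comp=t2/8c wait=8 total=24
k=4 load=t4/7c comp=t3/9c wait=9 total=33
k=5 load=t5/5c comp=t4/5c wait=5 total=38
k=6 load=t6/3c comp=t5/9c wait=9 total=47
k=7 load=t7/9c comp=t6/3c wait=9 total=56
k=8 load=- comp=t7/7c wait=7 total=63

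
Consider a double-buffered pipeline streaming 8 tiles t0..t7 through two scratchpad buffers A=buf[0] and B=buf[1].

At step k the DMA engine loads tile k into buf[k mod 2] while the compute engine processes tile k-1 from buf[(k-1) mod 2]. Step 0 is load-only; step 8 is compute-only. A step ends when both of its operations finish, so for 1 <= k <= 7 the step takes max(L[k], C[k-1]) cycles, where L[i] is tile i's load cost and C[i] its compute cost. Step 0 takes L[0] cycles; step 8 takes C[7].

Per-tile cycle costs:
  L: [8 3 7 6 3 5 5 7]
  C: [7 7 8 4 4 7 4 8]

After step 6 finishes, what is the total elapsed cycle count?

end_cycle[6] = 46

  0. 8=8c; end=8; A:t0 B:-
  1. max(3,7)=7c; end=15; A:t0 B:t1
  2. max(7,7)=7c; end=22; A:t2 B:t1
  3. max(6,8)=8c; end=30; A:t2 B:t3
  4. max(3,4)=4c; end=34; A:t4 B:t3
  5. max(5,4)=5c; end=39; A:t4 B:t5
  6. max(5,7)=7c; end=46; A:t6 B:t5
  7. max(7,4)=7c; end=53; A:t6 B:t7
  8. 8=8c; end=61; A:t6 B:t7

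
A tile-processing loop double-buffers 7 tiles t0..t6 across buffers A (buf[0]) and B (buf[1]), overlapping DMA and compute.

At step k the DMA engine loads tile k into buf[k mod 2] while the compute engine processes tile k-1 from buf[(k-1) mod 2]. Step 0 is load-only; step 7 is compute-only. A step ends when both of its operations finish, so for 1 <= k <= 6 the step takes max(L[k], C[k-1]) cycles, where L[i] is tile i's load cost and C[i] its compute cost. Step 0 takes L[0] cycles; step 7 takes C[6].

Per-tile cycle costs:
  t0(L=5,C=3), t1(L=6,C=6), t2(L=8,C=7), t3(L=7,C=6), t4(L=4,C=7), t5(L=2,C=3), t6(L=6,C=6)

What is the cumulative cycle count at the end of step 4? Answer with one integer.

k=0 load=t0/5c comp=- wait=5 total=5
k=1 load=t1/6c comp=t0/3c wait=6 total=11
k=2 load=t2/8c comp=t1/6c wait=8 total=19
k=3 load=t3/7c comp=t2/7c wait=7 total=26
k=4 load=t4/4c comp=t3/6c wait=6 total=32
k=5 load=t5/2c comp=t4/7c wait=7 total=39
k=6 load=t6/6c comp=t5/3c wait=6 total=45
k=7 load=- comp=t6/6c wait=6 total=51

end_cycle[4] = 32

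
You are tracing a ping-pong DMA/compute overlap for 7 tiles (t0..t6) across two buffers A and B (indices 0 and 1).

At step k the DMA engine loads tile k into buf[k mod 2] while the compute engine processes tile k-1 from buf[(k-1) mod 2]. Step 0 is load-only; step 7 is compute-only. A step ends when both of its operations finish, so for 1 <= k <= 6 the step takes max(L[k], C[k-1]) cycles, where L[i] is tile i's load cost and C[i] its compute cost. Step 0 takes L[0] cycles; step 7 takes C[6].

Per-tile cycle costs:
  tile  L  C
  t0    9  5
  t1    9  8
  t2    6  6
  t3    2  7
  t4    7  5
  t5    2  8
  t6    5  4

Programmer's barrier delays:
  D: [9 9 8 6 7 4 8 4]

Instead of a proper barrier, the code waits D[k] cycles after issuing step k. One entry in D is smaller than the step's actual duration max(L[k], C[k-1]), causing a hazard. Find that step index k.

hazard at step 5

[0] required=L[0]=9=9 vs D=9 ok
[1] required=max(L[1]=9,C[0]=5)=9 vs D=9 ok
[2] required=max(L[2]=6,C[1]=8)=8 vs D=8 ok
[3] required=max(L[3]=2,C[2]=6)=6 vs D=6 ok
[4] required=max(L[4]=7,C[3]=7)=7 vs D=7 ok
[5] required=max(L[5]=2,C[4]=5)=5 vs D=4 SHORT
[6] required=max(L[6]=5,C[5]=8)=8 vs D=8 ok
[7] required=C[6]=4=4 vs D=4 ok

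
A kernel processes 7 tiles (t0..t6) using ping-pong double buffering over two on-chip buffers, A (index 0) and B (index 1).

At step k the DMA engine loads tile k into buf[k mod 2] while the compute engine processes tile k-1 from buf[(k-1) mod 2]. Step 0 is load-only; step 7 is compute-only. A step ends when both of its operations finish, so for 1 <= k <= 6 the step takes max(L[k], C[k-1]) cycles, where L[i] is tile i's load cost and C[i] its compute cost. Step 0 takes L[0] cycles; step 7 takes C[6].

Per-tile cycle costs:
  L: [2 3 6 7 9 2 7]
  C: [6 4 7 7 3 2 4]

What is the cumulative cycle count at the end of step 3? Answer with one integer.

k=0 load=t0/2c comp=- wait=2 total=2
k=1 load=t1/3c comp=t0/6c wait=6 total=8
k=2 load=t2/6c comp=t1/4c wait=6 total=14
k=3 load=t3/7c comp=t2/7c wait=7 total=21
k=4 load=t4/9c comp=t3/7c wait=9 total=30
k=5 load=t5/2c comp=t4/3c wait=3 total=33
k=6 load=t6/7c comp=t5/2c wait=7 total=40
k=7 load=- comp=t6/4c wait=4 total=44

end_cycle[3] = 21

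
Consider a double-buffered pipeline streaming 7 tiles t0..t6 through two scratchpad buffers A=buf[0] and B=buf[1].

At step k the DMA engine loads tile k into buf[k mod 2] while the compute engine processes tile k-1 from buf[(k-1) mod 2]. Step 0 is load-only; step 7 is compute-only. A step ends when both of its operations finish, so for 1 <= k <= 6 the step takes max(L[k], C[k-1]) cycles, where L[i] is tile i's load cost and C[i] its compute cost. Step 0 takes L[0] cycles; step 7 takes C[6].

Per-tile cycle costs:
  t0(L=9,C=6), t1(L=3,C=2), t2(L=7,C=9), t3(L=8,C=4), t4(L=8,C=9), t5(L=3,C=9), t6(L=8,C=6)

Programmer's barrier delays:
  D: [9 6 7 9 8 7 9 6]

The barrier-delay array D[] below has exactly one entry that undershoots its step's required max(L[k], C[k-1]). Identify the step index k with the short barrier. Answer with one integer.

step 0: need L[0]=9 = 9; D[0]=9 ok
step 1: need max(L[1]=3,C[0]=6) = 6; D[1]=6 ok
step 2: need max(L[2]=7,C[1]=2) = 7; D[2]=7 ok
step 3: need max(L[3]=8,C[2]=9) = 9; D[3]=9 ok
step 4: need max(L[4]=8,C[3]=4) = 8; D[4]=8 ok
step 5: need max(L[5]=3,C[4]=9) = 9; D[5]=7 SHORT
step 6: need max(L[6]=8,C[5]=9) = 9; D[6]=9 ok
step 7: need C[6]=6 = 6; D[7]=6 ok

hazard at step 5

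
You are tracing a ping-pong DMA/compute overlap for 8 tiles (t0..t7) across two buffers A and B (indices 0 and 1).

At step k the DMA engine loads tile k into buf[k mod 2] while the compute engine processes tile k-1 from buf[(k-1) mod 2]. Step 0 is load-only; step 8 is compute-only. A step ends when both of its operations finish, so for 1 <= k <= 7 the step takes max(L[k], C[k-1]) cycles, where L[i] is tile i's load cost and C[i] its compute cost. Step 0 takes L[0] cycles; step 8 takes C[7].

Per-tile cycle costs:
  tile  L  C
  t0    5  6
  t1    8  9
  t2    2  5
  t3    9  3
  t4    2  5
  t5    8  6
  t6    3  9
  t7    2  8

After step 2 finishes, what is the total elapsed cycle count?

end_cycle[2] = 22

k=0 load=t0/5c comp=- wait=5 total=5
k=1 load=t1/8c comp=t0/6c wait=8 total=13
k=2 load=t2/2c comp=t1/9c wait=9 total=22
k=3 load=t3/9c comp=t2/5c wait=9 total=31
k=4 load=t4/2c comp=t3/3c wait=3 total=34
k=5 load=t5/8c comp=t4/5c wait=8 total=42
k=6 load=t6/3c comp=t5/6c wait=6 total=48
k=7 load=t7/2c comp=t6/9c wait=9 total=57
k=8 load=- comp=t7/8c wait=8 total=65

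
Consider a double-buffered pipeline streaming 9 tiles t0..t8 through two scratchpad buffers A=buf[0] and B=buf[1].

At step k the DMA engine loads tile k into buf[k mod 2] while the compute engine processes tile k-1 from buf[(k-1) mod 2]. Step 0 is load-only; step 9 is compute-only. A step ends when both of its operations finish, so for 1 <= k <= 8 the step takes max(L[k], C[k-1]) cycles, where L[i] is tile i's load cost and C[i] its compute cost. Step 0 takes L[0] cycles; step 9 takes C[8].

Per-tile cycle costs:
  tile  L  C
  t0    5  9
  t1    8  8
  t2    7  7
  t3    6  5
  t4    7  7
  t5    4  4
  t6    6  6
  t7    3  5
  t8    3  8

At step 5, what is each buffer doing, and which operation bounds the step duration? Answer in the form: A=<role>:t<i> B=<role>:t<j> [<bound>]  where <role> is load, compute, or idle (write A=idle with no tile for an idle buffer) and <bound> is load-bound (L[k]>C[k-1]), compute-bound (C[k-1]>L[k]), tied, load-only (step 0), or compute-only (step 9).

step 5: A=compute:t4 B=load:t5 [compute-bound]

step 0: L[0]=5 → dur=5, Σ=5 | A=load:t0 B=idle [load-only]
step 1: L[1]=8 C[0]=9 → dur=9, Σ=14 | A=compute:t0 B=load:t1 [compute-bound]
step 2: L[2]=7 C[1]=8 → dur=8, Σ=22 | A=load:t2 B=compute:t1 [compute-bound]
step 3: L[3]=6 C[2]=7 → dur=7, Σ=29 | A=compute:t2 B=load:t3 [compute-bound]
step 4: L[4]=7 C[3]=5 → dur=7, Σ=36 | A=load:t4 B=compute:t3 [load-bound]
step 5: L[5]=4 C[4]=7 → dur=7, Σ=43 | A=compute:t4 B=load:t5 [compute-bound]
step 6: L[6]=6 C[5]=4 → dur=6, Σ=49 | A=load:t6 B=compute:t5 [load-bound]
step 7: L[7]=3 C[6]=6 → dur=6, Σ=55 | A=compute:t6 B=load:t7 [compute-bound]
step 8: L[8]=3 C[7]=5 → dur=5, Σ=60 | A=load:t8 B=compute:t7 [compute-bound]
step 9: C[8]=8 → dur=8, Σ=68 | A=compute:t8 B=idle [compute-only]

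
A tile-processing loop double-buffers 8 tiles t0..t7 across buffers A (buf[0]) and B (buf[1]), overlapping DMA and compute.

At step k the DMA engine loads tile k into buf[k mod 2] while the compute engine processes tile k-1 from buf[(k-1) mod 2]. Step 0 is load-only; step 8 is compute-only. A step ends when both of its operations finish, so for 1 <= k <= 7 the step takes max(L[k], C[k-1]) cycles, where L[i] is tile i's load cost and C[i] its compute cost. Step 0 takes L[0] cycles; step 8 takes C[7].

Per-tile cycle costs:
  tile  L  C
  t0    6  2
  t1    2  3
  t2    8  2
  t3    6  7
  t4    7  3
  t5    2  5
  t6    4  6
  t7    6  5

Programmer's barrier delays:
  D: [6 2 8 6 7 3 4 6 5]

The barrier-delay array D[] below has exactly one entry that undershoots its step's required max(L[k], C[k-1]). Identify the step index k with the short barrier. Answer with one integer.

hazard at step 6

step 0: need L[0]=6 = 6; D[0]=6 ok
step 1: need max(L[1]=2,C[0]=2) = 2; D[1]=2 ok
step 2: need max(L[2]=8,C[1]=3) = 8; D[2]=8 ok
step 3: need max(L[3]=6,C[2]=2) = 6; D[3]=6 ok
step 4: need max(L[4]=7,C[3]=7) = 7; D[4]=7 ok
step 5: need max(L[5]=2,C[4]=3) = 3; D[5]=3 ok
step 6: need max(L[6]=4,C[5]=5) = 5; D[6]=4 SHORT
step 7: need max(L[7]=6,C[6]=6) = 6; D[7]=6 ok
step 8: need C[7]=5 = 5; D[8]=5 ok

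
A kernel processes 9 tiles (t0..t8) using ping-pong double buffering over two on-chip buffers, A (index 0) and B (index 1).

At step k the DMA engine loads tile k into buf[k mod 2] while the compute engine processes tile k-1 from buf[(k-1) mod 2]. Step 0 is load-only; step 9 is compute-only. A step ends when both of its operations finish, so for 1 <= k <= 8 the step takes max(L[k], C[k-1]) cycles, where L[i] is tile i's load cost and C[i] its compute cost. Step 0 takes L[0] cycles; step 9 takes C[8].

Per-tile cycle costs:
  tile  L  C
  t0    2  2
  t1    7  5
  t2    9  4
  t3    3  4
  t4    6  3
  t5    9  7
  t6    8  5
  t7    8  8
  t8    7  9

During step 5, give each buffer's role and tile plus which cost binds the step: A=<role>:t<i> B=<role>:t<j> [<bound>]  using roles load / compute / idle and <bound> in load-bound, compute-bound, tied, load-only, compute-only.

step 5: A=compute:t4 B=load:t5 [load-bound]

step 0: L[0]=2 → dur=2, Σ=2 | A=load:t0 B=idle [load-only]
step 1: L[1]=7 C[0]=2 → dur=7, Σ=9 | A=compute:t0 B=load:t1 [load-bound]
step 2: L[2]=9 C[1]=5 → dur=9, Σ=18 | A=load:t2 B=compute:t1 [load-bound]
step 3: L[3]=3 C[2]=4 → dur=4, Σ=22 | A=compute:t2 B=load:t3 [compute-bound]
step 4: L[4]=6 C[3]=4 → dur=6, Σ=28 | A=load:t4 B=compute:t3 [load-bound]
step 5: L[5]=9 C[4]=3 → dur=9, Σ=37 | A=compute:t4 B=load:t5 [load-bound]
step 6: L[6]=8 C[5]=7 → dur=8, Σ=45 | A=load:t6 B=compute:t5 [load-bound]
step 7: L[7]=8 C[6]=5 → dur=8, Σ=53 | A=compute:t6 B=load:t7 [load-bound]
step 8: L[8]=7 C[7]=8 → dur=8, Σ=61 | A=load:t8 B=compute:t7 [compute-bound]
step 9: C[8]=9 → dur=9, Σ=70 | A=compute:t8 B=idle [compute-only]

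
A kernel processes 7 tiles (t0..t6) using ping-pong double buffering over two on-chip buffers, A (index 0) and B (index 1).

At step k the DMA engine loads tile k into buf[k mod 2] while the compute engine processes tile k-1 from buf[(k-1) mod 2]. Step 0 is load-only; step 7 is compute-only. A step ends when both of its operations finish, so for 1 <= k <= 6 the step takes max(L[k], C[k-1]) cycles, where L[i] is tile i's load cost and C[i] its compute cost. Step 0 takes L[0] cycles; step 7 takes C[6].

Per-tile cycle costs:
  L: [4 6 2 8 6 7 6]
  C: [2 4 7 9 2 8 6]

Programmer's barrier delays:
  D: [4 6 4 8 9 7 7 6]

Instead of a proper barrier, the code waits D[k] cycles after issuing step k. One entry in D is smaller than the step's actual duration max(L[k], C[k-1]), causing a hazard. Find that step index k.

[0] required=L[0]=4=4 vs D=4 ok
[1] required=max(L[1]=6,C[0]=2)=6 vs D=6 ok
[2] required=max(L[2]=2,C[1]=4)=4 vs D=4 ok
[3] required=max(L[3]=8,C[2]=7)=8 vs D=8 ok
[4] required=max(L[4]=6,C[3]=9)=9 vs D=9 ok
[5] required=max(L[5]=7,C[4]=2)=7 vs D=7 ok
[6] required=max(L[6]=6,C[5]=8)=8 vs D=7 SHORT
[7] required=C[6]=6=6 vs D=6 ok

hazard at step 6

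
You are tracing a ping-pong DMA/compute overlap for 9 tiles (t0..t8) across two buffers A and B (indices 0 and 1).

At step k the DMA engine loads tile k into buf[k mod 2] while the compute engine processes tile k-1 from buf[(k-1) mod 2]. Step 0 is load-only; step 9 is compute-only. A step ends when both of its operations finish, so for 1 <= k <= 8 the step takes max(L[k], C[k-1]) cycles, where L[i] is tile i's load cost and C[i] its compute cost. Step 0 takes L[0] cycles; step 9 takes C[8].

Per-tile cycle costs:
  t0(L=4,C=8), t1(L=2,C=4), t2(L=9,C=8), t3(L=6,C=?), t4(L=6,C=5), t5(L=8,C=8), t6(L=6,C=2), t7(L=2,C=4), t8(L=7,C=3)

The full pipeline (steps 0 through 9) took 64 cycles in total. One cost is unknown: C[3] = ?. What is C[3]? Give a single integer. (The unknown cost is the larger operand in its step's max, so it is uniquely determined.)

step 0 | dur = L[0]=4 = 4
step 1 | dur = max(L[1]=2, C[0]=8) = 8
step 2 | dur = max(L[2]=9, C[1]=4) = 9
step 3 | dur = max(L[3]=6, C[2]=8) = 8
step 4 | dur = max(L[4]=6, C[3]=?) = C[3]  (unknown; binding)
step 5 | dur = max(L[5]=8, C[4]=5) = 8
step 6 | dur = max(L[6]=6, C[5]=8) = 8
step 7 | dur = max(L[7]=2, C[6]=2) = 2
step 8 | dur = max(L[8]=7, C[7]=4) = 7
step 9 | dur = C[8]=3 = 3
sum of known step durations = 57
dur[4] = total - known = 64 - 57 = 7
C[3] is the binding max in step 4, so C[3] = dur[4] = 7

C[3] = 7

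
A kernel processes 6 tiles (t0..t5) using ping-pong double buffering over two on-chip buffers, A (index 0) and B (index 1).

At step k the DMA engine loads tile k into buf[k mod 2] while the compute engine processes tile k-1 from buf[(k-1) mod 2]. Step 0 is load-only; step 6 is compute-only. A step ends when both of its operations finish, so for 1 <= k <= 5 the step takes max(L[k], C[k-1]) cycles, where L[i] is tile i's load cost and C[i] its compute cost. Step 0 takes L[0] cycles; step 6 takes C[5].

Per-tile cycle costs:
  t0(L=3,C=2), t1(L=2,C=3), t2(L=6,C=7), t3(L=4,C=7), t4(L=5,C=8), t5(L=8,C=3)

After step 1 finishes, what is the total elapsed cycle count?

[0] DMA t0→A (3c) ∥ CU idle ⇒ 3c, clock 3
[1] DMA t1→B (2c) ∥ CU A:t0 (2c) ⇒ 2c, clock 5
[2] DMA t2→A (6c) ∥ CU B:t1 (3c) ⇒ 6c, clock 11
[3] DMA t3→B (4c) ∥ CU A:t2 (7c) ⇒ 7c, clock 18
[4] DMA t4→A (5c) ∥ CU B:t3 (7c) ⇒ 7c, clock 25
[5] DMA t5→B (8c) ∥ CU A:t4 (8c) ⇒ 8c, clock 33
[6] DMA idle ∥ CU B:t5 (3c) ⇒ 3c, clock 36

end_cycle[1] = 5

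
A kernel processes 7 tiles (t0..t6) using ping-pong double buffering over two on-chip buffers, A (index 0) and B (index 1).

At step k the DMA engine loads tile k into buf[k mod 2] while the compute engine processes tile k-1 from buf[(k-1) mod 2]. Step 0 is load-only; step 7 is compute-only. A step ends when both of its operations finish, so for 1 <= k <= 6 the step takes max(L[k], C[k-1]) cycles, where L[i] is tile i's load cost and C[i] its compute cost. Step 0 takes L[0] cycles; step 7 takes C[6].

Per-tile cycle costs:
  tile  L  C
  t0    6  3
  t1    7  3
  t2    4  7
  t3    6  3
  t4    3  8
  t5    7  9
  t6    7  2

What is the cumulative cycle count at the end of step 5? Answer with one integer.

end_cycle[5] = 35

k=0 load=t0/6c comp=- wait=6 total=6
k=1 load=t1/7c comp=t0/3c wait=7 total=13
k=2 load=t2/4c comp=t1/3c wait=4 total=17
k=3 load=t3/6c comp=t2/7c wait=7 total=24
k=4 load=t4/3c comp=t3/3c wait=3 total=27
k=5 load=t5/7c comp=t4/8c wait=8 total=35
k=6 load=t6/7c comp=t5/9c wait=9 total=44
k=7 load=- comp=t6/2c wait=2 total=46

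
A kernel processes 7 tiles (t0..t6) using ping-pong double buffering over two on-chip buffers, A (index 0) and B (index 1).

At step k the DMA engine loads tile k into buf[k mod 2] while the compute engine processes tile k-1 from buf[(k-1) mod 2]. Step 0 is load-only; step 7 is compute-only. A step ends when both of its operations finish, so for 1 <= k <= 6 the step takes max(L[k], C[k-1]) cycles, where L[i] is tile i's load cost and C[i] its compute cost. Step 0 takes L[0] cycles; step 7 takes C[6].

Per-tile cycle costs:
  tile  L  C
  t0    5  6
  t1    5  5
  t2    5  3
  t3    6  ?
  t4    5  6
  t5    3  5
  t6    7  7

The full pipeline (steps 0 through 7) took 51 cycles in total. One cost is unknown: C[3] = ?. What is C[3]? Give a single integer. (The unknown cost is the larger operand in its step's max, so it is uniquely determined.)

step 0: dur = L[0]=5 = 5
step 1: dur = max(L[1]=5, C[0]=6) = 6
step 2: dur = max(L[2]=5, C[1]=5) = 5
step 3: dur = max(L[3]=6, C[2]=3) = 6
step 4: dur = max(L[4]=5, C[3]=?) = C[3]  (unknown; binding)
step 5: dur = max(L[5]=3, C[4]=6) = 6
step 6: dur = max(L[6]=7, C[5]=5) = 7
step 7: dur = C[6]=7 = 7
sum of known step durations = 42
dur[4] = total - known = 51 - 42 = 9
C[3] is the binding max in step 4, so C[3] = dur[4] = 9

C[3] = 9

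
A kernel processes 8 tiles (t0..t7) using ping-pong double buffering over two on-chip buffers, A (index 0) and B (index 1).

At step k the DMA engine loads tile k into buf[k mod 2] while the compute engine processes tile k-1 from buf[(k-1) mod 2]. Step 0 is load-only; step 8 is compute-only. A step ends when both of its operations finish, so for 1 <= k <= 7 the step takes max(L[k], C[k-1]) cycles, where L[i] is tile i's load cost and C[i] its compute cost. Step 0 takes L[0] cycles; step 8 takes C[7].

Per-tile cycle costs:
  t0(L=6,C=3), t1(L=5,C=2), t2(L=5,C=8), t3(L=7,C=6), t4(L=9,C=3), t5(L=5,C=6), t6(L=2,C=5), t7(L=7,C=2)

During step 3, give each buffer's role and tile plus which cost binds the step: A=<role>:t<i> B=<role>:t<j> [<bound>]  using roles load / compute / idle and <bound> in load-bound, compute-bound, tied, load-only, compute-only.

step 0: L[0]=6 → dur=6, Σ=6 | A=load:t0 B=idle [load-only]
step 1: L[1]=5 C[0]=3 → dur=5, Σ=11 | A=compute:t0 B=load:t1 [load-bound]
step 2: L[2]=5 C[1]=2 → dur=5, Σ=16 | A=load:t2 B=compute:t1 [load-bound]
step 3: L[3]=7 C[2]=8 → dur=8, Σ=24 | A=compute:t2 B=load:t3 [compute-bound]
step 4: L[4]=9 C[3]=6 → dur=9, Σ=33 | A=load:t4 B=compute:t3 [load-bound]
step 5: L[5]=5 C[4]=3 → dur=5, Σ=38 | A=compute:t4 B=load:t5 [load-bound]
step 6: L[6]=2 C[5]=6 → dur=6, Σ=44 | A=load:t6 B=compute:t5 [compute-bound]
step 7: L[7]=7 C[6]=5 → dur=7, Σ=51 | A=compute:t6 B=load:t7 [load-bound]
step 8: C[7]=2 → dur=2, Σ=53 | A=idle B=compute:t7 [compute-only]

step 3: A=compute:t2 B=load:t3 [compute-bound]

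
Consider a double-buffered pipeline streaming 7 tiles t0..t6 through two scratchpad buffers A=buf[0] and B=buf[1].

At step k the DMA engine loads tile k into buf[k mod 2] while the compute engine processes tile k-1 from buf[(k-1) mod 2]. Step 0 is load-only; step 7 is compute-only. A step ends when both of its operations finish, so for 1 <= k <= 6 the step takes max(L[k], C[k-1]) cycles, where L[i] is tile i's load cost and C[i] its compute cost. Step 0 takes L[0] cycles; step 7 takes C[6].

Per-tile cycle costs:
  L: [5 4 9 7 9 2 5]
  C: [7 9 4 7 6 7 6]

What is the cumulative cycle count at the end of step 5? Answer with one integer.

[0] DMA t0→A (5c) ∥ CU idle ⇒ 5c, clock 5
[1] DMA t1→B (4c) ∥ CU A:t0 (7c) ⇒ 7c, clock 12
[2] DMA t2→A (9c) ∥ CU B:t1 (9c) ⇒ 9c, clock 21
[3] DMA t3→B (7c) ∥ CU A:t2 (4c) ⇒ 7c, clock 28
[4] DMA t4→A (9c) ∥ CU B:t3 (7c) ⇒ 9c, clock 37
[5] DMA t5→B (2c) ∥ CU A:t4 (6c) ⇒ 6c, clock 43
[6] DMA t6→A (5c) ∥ CU B:t5 (7c) ⇒ 7c, clock 50
[7] DMA idle ∥ CU A:t6 (6c) ⇒ 6c, clock 56

end_cycle[5] = 43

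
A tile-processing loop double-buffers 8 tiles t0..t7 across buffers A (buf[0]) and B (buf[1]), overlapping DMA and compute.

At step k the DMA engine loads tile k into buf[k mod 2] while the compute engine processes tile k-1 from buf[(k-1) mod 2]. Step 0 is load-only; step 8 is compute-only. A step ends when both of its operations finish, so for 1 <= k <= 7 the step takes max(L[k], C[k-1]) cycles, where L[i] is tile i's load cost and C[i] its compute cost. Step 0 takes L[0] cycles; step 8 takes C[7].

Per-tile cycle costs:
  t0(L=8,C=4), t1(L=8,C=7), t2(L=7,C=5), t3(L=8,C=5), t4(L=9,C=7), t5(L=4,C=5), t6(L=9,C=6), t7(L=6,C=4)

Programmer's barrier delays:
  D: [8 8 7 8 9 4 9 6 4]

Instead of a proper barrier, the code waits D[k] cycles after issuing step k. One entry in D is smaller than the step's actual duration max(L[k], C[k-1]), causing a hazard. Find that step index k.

hazard at step 5

[0] required=L[0]=8=8 vs D=8 ok
[1] required=max(L[1]=8,C[0]=4)=8 vs D=8 ok
[2] required=max(L[2]=7,C[1]=7)=7 vs D=7 ok
[3] required=max(L[3]=8,C[2]=5)=8 vs D=8 ok
[4] required=max(L[4]=9,C[3]=5)=9 vs D=9 ok
[5] required=max(L[5]=4,C[4]=7)=7 vs D=4 SHORT
[6] required=max(L[6]=9,C[5]=5)=9 vs D=9 ok
[7] required=max(L[7]=6,C[6]=6)=6 vs D=6 ok
[8] required=C[7]=4=4 vs D=4 ok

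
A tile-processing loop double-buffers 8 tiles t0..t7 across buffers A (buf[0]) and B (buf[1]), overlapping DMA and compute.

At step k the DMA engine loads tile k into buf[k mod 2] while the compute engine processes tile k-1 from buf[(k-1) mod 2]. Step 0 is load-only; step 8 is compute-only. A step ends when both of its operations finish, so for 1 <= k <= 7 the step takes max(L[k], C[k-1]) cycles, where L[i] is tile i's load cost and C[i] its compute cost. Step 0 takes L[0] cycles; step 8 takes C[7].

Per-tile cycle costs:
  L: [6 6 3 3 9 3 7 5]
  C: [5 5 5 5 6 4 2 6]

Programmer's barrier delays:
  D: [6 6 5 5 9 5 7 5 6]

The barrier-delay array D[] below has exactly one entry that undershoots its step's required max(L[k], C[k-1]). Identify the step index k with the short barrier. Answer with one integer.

[0] required=L[0]=6=6 vs D=6 ok
[1] required=max(L[1]=6,C[0]=5)=6 vs D=6 ok
[2] required=max(L[2]=3,C[1]=5)=5 vs D=5 ok
[3] required=max(L[3]=3,C[2]=5)=5 vs D=5 ok
[4] required=max(L[4]=9,C[3]=5)=9 vs D=9 ok
[5] required=max(L[5]=3,C[4]=6)=6 vs D=5 SHORT
[6] required=max(L[6]=7,C[5]=4)=7 vs D=7 ok
[7] required=max(L[7]=5,C[6]=2)=5 vs D=5 ok
[8] required=C[7]=6=6 vs D=6 ok

hazard at step 5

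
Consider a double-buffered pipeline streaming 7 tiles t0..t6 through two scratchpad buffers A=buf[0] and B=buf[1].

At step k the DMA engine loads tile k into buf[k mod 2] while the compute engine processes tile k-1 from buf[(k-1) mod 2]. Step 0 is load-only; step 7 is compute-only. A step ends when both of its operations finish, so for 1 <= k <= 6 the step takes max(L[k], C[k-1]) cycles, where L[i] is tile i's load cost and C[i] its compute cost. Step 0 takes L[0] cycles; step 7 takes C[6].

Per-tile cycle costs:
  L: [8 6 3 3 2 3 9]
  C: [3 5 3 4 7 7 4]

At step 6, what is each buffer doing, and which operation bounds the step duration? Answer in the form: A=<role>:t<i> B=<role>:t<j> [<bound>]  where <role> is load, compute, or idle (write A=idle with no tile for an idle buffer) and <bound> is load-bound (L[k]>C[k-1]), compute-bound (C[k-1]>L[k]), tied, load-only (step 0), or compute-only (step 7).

step 6: A=load:t6 B=compute:t5 [load-bound]

step 0: L[0]=8 → dur=8, Σ=8 | A=load:t0 B=idle [load-only]
step 1: L[1]=6 C[0]=3 → dur=6, Σ=14 | A=compute:t0 B=load:t1 [load-bound]
step 2: L[2]=3 C[1]=5 → dur=5, Σ=19 | A=load:t2 B=compute:t1 [compute-bound]
step 3: L[3]=3 C[2]=3 → dur=3, Σ=22 | A=compute:t2 B=load:t3 [tied]
step 4: L[4]=2 C[3]=4 → dur=4, Σ=26 | A=load:t4 B=compute:t3 [compute-bound]
step 5: L[5]=3 C[4]=7 → dur=7, Σ=33 | A=compute:t4 B=load:t5 [compute-bound]
step 6: L[6]=9 C[5]=7 → dur=9, Σ=42 | A=load:t6 B=compute:t5 [load-bound]
step 7: C[6]=4 → dur=4, Σ=46 | A=compute:t6 B=idle [compute-only]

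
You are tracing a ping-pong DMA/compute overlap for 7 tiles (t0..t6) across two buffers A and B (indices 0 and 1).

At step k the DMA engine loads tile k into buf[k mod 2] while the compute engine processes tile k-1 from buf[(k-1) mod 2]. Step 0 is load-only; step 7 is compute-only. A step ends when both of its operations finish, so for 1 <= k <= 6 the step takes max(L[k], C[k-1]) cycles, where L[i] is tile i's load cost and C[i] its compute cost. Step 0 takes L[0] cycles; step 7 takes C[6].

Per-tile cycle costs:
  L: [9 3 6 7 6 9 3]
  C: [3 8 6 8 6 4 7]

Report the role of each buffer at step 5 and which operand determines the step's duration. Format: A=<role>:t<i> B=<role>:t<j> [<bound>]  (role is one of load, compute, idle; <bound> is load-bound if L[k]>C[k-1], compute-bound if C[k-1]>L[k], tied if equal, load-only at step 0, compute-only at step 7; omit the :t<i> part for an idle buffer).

step 5: A=compute:t4 B=load:t5 [load-bound]

k=0 load=t0/9c comp=- wait=9 total=9
k=1 load=t1/3c comp=t0/3c wait=3 total=12
k=2 load=t2/6c comp=t1/8c wait=8 total=20
k=3 load=t3/7c comp=t2/6c wait=7 total=27
k=4 load=t4/6c comp=t3/8c wait=8 total=35
k=5 load=t5/9c comp=t4/6c wait=9 total=44
k=6 load=t6/3c comp=t5/4c wait=4 total=48
k=7 load=- comp=t6/7c wait=7 total=55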